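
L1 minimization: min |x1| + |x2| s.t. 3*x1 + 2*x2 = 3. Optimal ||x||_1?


Axis intercepts:
  x1 = 1, x2 = 0: L1 = 1
  x1 = 0, x2 = 3/2: L1 = 3/2
x* = (1, 0)
||x*||_1 = 1.

1


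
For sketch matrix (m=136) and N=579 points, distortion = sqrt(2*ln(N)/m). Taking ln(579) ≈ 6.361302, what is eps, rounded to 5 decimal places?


ln(579) ≈ 6.361302.
2*ln(N)/m ≈ 2*6.361302/136 ≈ 0.09354856.
eps = sqrt(0.09354856) ≈ 0.3058571 ≈ 0.30586.

0.30586


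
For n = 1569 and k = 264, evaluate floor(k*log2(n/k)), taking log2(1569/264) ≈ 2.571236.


log2(n/k) = log2(1569/264) ≈ 2.571236.
k*log2(n/k) ≈ 264*2.571236 = 678.806304.
floor(678.806304) = 678.

678


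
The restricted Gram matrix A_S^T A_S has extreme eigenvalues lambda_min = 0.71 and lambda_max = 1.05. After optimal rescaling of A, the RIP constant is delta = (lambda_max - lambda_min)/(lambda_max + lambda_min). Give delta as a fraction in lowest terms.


lambda_max - lambda_min = 1.05 - 0.71 = 0.34.
lambda_max + lambda_min = 1.05 + 0.71 = 1.76.
delta = 0.34/1.76 = 34/176 = 17/88.

17/88


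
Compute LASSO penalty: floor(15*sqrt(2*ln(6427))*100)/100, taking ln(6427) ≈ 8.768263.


ln(6427) ≈ 8.768263.
2*ln(n) ≈ 17.536526.
sqrt(2*ln(n)) ≈ sqrt(17.536526) ≈ 4.187664.
lambda ≈ 15*4.187664 = 62.81496.
floor(lambda*100)/100 = 62.81.

62.81


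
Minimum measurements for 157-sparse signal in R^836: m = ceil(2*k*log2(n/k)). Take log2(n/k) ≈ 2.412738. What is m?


log2(n/k) = log2(836/157) ≈ 2.412738.
2*k*log2(n/k) ≈ 2*157*2.412738 = 757.599732.
m = ceil(757.599732) = 758.

758


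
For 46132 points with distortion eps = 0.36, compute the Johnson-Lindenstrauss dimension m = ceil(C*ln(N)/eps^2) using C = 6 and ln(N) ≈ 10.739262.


ln(46132) ≈ 10.739262.
eps^2 = 0.36^2 = 0.1296.
C*ln(N)/eps^2 ≈ 6*10.739262/0.1296 ≈ 497.1881.
m = ceil(497.1881) = 498.

498


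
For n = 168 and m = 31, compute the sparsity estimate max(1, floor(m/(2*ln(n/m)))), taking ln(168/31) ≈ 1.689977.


n/m = 168/31.
ln(n/m) ≈ 1.689977.
2*ln(n/m) ≈ 3.379954.
m/(2*ln(n/m)) ≈ 31/3.379954 ≈ 9.1717.
floor = 9.
k_max = max(1, 9) = 9.

9


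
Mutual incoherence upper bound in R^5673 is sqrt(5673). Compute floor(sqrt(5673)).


75^2 = 5625 <= 5673 < 5776 = 76^2, so 75 <= sqrt(5673) < 76.
floor(sqrt(5673)) = 75.

75


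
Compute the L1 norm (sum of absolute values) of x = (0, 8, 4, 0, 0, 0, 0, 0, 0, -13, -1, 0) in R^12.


Non-zero entries: [(1, 8), (2, 4), (9, -13), (10, -1)]
Absolute values: [8, 4, 13, 1]
||x||_1 = sum = 26.

26


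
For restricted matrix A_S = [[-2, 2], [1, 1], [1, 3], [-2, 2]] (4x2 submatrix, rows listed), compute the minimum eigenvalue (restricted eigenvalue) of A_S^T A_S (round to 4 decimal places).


A_S^T A_S = [[10, -4], [-4, 18]].
trace = 28.
det = 164.
disc = trace^2 - 4*det = 784 - 4*164 = 128.
sqrt(128) ≈ 11.313708.
lam_min = (28 - sqrt(128))/2 ≈ (28 - 11.313708)/2 = 8.343146 ≈ 8.3431.

8.3431


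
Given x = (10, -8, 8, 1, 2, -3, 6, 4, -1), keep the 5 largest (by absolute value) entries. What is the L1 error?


Sorted |x_i| descending: [10, 8, 8, 6, 4, 3, 2, 1, 1]
Keep top 5: [10, 8, 8, 6, 4]
Tail entries: [3, 2, 1, 1]
L1 error = sum of tail = 7.

7


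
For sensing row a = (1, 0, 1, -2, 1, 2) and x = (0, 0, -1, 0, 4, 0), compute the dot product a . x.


Non-zero terms: ['1*-1', '1*4']
Products: [-1, 4]
y = sum = 3.

3


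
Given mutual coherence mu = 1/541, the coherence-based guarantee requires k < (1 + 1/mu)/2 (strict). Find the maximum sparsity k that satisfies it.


1/mu = 541.
1 + 1/mu = 542.
(1 + 1/mu)/2 = 271 is an integer and the inequality is strict, so k_max = 271 - 1 = 270.

270


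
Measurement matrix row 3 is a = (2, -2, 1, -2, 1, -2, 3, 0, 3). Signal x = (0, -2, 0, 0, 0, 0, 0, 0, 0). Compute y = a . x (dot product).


Non-zero terms: ['-2*-2']
Products: [4]
y = sum = 4.

4


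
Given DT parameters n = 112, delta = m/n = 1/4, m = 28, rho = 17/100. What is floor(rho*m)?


m = 1/4*112 = 28.
rho = 17/100.
rho*m = 17/100*28 = 4.76.
k = floor(4.76) = 4.

4


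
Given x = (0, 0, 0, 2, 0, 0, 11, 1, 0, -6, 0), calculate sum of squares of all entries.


Non-zero entries: [(3, 2), (6, 11), (7, 1), (9, -6)]
Squares: [4, 121, 1, 36]
||x||_2^2 = sum = 162.

162


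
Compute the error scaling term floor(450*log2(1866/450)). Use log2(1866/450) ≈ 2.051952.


log2(n/k) = log2(1866/450) ≈ 2.051952.
k*log2(n/k) ≈ 450*2.051952 = 923.3784.
floor(923.3784) = 923.

923


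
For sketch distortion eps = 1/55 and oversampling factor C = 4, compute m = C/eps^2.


1/eps = 55.
(1/eps)^2 = 3025.
m = 4*3025 = 12100.

12100


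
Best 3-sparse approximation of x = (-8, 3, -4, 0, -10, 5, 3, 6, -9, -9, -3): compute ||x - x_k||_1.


Sorted |x_i| descending: [10, 9, 9, 8, 6, 5, 4, 3, 3, 3, 0]
Keep top 3: [10, 9, 9]
Tail entries: [8, 6, 5, 4, 3, 3, 3, 0]
L1 error = sum of tail = 32.

32


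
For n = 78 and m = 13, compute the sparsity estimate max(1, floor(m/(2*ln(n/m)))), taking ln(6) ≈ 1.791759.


n/m = 78/13 = 6.
ln(n/m) ≈ 1.791759.
2*ln(n/m) ≈ 3.583518.
m/(2*ln(n/m)) ≈ 13/3.583518 ≈ 3.6277.
floor = 3.
k_max = max(1, 3) = 3.

3


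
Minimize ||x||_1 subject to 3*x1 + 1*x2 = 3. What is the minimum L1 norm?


Axis intercepts:
  x1 = 1, x2 = 0: L1 = 1
  x1 = 0, x2 = 3: L1 = 3
x* = (1, 0)
||x*||_1 = 1.

1


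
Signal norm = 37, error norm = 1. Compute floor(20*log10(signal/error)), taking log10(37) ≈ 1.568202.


||x||/||e|| = 37/1 = 37.
log10(37) ≈ 1.568202.
20*log10(||x||/||e||) ≈ 20*1.568202 = 31.36404.
floor(31.36404) = 31.

31


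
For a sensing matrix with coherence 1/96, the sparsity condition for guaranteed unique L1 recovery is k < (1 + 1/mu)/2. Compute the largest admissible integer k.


1/mu = 96.
1 + 1/mu = 97.
(1 + 1/mu)/2 = 48.5 is not an integer, so k_max = floor(48.5) = 48.

48


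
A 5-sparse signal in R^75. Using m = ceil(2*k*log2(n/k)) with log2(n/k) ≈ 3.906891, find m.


log2(n/k) = log2(75/5) ≈ 3.906891.
2*k*log2(n/k) ≈ 2*5*3.906891 = 39.06891.
m = ceil(39.06891) = 40.

40


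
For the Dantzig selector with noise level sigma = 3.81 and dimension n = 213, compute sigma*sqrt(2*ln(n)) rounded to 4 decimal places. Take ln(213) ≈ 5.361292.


ln(213) ≈ 5.361292.
2*ln(n) ≈ 10.722584.
sqrt(2*ln(n)) ≈ sqrt(10.722584) ≈ 3.274536.
threshold ≈ 3.81*3.274536 = 12.47598216 ≈ 12.4760.

12.4760


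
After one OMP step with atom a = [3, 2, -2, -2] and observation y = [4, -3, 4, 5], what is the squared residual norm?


a^T a = 21.
a^T y = -12.
coeff = -12/21 = -4/7.
||r||^2 = 414/7.

414/7


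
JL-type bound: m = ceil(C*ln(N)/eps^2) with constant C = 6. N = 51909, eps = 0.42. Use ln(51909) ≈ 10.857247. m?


ln(51909) ≈ 10.857247.
eps^2 = 0.42^2 = 0.1764.
C*ln(N)/eps^2 ≈ 6*10.857247/0.1764 ≈ 369.2941.
m = ceil(369.2941) = 370.

370


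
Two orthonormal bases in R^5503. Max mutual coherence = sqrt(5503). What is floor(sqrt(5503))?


74^2 = 5476 <= 5503 < 5625 = 75^2, so 74 <= sqrt(5503) < 75.
floor(sqrt(5503)) = 74.

74


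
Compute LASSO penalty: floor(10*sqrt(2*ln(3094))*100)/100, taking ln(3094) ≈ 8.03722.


ln(3094) ≈ 8.03722.
2*ln(n) ≈ 16.07444.
sqrt(2*ln(n)) ≈ sqrt(16.07444) ≈ 4.009294.
lambda ≈ 10*4.009294 = 40.09294.
floor(lambda*100)/100 = 40.09.

40.09


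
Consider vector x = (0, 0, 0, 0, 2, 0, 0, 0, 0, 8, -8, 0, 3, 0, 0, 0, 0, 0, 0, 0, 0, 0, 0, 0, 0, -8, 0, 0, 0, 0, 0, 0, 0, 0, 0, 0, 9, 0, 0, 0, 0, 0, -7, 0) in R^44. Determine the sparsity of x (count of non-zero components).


Non-zero positions: [4, 9, 10, 12, 25, 36, 42].
Sparsity = 7.

7


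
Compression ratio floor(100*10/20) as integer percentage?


100*m/n = 100*10/20 ≈ 50.0.
floor = 50.

50


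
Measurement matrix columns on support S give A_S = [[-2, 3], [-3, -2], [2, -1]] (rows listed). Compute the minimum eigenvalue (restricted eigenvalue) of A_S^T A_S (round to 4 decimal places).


A_S^T A_S = [[17, -2], [-2, 14]].
trace = 31.
det = 234.
disc = trace^2 - 4*det = 961 - 4*234 = 25.
sqrt(25) = 5.
lam_min = (31 - 5)/2 = 13 = 13.0000.

13.0000


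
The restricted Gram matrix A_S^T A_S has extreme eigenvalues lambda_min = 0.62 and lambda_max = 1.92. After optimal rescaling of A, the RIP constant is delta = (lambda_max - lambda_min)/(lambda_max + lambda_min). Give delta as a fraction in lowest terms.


lambda_max - lambda_min = 1.92 - 0.62 = 1.30.
lambda_max + lambda_min = 1.92 + 0.62 = 2.54.
delta = 1.30/2.54 = 130/254 = 65/127.

65/127


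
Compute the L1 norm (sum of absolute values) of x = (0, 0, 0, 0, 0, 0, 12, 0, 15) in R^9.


Non-zero entries: [(6, 12), (8, 15)]
Absolute values: [12, 15]
||x||_1 = sum = 27.

27


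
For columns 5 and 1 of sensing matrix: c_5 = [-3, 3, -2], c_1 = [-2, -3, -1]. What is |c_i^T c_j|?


Inner product: -3*-2 + 3*-3 + -2*-1
Products: [6, -9, 2]
Sum = -1.
|dot| = 1.

1


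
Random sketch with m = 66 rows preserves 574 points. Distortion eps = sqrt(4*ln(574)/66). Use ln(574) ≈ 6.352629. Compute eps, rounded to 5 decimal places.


ln(574) ≈ 6.352629.
4*ln(N)/m ≈ 4*6.352629/66 ≈ 0.38500782.
eps = sqrt(0.38500782) ≈ 0.62049 ≈ 0.62049.

0.62049


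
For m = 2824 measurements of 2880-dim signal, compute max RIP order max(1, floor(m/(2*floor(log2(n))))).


floor(log2(2880)) = 11.
2*11 = 22.
m/(2*floor(log2(n))) = 2824/22 ≈ 128.3636.
floor = 128.
k = max(1, 128) = 128.

128


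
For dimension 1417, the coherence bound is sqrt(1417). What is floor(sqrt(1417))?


37^2 = 1369 <= 1417 < 1444 = 38^2, so 37 <= sqrt(1417) < 38.
floor(sqrt(1417)) = 37.

37


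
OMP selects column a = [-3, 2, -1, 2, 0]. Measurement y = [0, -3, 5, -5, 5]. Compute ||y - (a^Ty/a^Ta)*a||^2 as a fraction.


a^T a = 18.
a^T y = -21.
coeff = -21/18 = -7/6.
||r||^2 = 119/2.

119/2


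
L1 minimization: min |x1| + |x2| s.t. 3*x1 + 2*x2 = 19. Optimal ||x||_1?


Axis intercepts:
  x1 = 19/3, x2 = 0: L1 = 19/3
  x1 = 0, x2 = 19/2: L1 = 19/2
x* = (19/3, 0)
||x*||_1 = 19/3.

19/3


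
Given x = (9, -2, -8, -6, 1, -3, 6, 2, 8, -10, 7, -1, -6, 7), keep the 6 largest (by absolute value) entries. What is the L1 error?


Sorted |x_i| descending: [10, 9, 8, 8, 7, 7, 6, 6, 6, 3, 2, 2, 1, 1]
Keep top 6: [10, 9, 8, 8, 7, 7]
Tail entries: [6, 6, 6, 3, 2, 2, 1, 1]
L1 error = sum of tail = 27.

27


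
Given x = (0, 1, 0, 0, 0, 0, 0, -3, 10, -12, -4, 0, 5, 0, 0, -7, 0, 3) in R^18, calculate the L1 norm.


Non-zero entries: [(1, 1), (7, -3), (8, 10), (9, -12), (10, -4), (12, 5), (15, -7), (17, 3)]
Absolute values: [1, 3, 10, 12, 4, 5, 7, 3]
||x||_1 = sum = 45.

45


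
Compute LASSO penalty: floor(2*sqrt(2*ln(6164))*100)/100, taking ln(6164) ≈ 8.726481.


ln(6164) ≈ 8.726481.
2*ln(n) ≈ 17.452962.
sqrt(2*ln(n)) ≈ sqrt(17.452962) ≈ 4.177674.
lambda ≈ 2*4.177674 = 8.355348.
floor(lambda*100)/100 = 8.35.

8.35


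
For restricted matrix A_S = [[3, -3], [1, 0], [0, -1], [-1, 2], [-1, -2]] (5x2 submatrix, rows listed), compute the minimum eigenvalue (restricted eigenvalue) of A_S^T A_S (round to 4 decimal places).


A_S^T A_S = [[12, -9], [-9, 18]].
trace = 30.
det = 135.
disc = trace^2 - 4*det = 900 - 4*135 = 360.
sqrt(360) ≈ 18.973666.
lam_min = (30 - sqrt(360))/2 ≈ (30 - 18.973666)/2 = 5.513167 ≈ 5.5132.

5.5132


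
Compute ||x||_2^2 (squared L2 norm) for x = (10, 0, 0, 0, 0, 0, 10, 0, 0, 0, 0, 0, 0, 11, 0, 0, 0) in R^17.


Non-zero entries: [(0, 10), (6, 10), (13, 11)]
Squares: [100, 100, 121]
||x||_2^2 = sum = 321.

321


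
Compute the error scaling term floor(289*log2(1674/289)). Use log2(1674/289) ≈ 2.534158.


log2(n/k) = log2(1674/289) ≈ 2.534158.
k*log2(n/k) ≈ 289*2.534158 = 732.371662.
floor(732.371662) = 732.

732


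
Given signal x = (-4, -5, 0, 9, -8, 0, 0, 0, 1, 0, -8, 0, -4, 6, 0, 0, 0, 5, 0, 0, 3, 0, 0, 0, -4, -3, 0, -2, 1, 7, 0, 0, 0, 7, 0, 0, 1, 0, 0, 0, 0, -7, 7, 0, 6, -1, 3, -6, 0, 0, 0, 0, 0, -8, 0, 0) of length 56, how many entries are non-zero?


Non-zero positions: [0, 1, 3, 4, 8, 10, 12, 13, 17, 20, 24, 25, 27, 28, 29, 33, 36, 41, 42, 44, 45, 46, 47, 53].
Sparsity = 24.

24


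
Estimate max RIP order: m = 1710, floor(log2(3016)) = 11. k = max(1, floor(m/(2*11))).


floor(log2(3016)) = 11.
2*11 = 22.
m/(2*floor(log2(n))) = 1710/22 ≈ 77.7273.
floor = 77.
k = max(1, 77) = 77.

77


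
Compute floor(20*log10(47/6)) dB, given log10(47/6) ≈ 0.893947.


||x||/||e|| = 47/6.
log10(47/6) ≈ 0.893947.
20*log10(||x||/||e||) ≈ 20*0.893947 = 17.87894.
floor(17.87894) = 17.

17


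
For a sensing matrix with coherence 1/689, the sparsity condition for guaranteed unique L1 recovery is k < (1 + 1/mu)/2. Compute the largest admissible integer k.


1/mu = 689.
1 + 1/mu = 690.
(1 + 1/mu)/2 = 345 is an integer and the inequality is strict, so k_max = 345 - 1 = 344.

344


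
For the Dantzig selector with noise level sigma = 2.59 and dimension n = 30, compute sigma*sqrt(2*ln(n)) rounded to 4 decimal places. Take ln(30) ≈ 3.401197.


ln(30) ≈ 3.401197.
2*ln(n) ≈ 6.802394.
sqrt(2*ln(n)) ≈ sqrt(6.802394) ≈ 2.60814.
threshold ≈ 2.59*2.60814 = 6.7550826 ≈ 6.7551.

6.7551


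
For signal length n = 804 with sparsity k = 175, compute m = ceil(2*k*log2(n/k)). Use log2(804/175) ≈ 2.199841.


log2(n/k) = log2(804/175) ≈ 2.199841.
2*k*log2(n/k) ≈ 2*175*2.199841 = 769.94435.
m = ceil(769.94435) = 770.

770


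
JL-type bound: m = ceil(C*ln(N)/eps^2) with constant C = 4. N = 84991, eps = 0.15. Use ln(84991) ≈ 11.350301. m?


ln(84991) ≈ 11.350301.
eps^2 = 0.15^2 = 0.0225.
C*ln(N)/eps^2 ≈ 4*11.350301/0.0225 ≈ 2017.8313.
m = ceil(2017.8313) = 2018.

2018


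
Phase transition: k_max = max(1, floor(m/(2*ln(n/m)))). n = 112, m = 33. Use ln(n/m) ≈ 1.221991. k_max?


n/m = 112/33.
ln(n/m) ≈ 1.221991.
2*ln(n/m) ≈ 2.443982.
m/(2*ln(n/m)) ≈ 33/2.443982 ≈ 13.5026.
floor = 13.
k_max = max(1, 13) = 13.

13


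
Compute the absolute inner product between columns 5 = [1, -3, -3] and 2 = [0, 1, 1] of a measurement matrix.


Inner product: 1*0 + -3*1 + -3*1
Products: [0, -3, -3]
Sum = -6.
|dot| = 6.

6


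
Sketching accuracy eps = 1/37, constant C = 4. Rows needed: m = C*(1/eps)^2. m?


1/eps = 37.
(1/eps)^2 = 1369.
m = 4*1369 = 5476.

5476


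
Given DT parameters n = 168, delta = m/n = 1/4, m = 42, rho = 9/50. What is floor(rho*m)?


m = 1/4*168 = 42.
rho = 9/50.
rho*m = 9/50*42 = 7.56.
k = floor(7.56) = 7.

7


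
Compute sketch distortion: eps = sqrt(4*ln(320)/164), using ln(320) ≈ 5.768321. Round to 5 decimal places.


ln(320) ≈ 5.768321.
4*ln(N)/m ≈ 4*5.768321/164 ≈ 0.14069076.
eps = sqrt(0.14069076) ≈ 0.3750877 ≈ 0.37509.

0.37509


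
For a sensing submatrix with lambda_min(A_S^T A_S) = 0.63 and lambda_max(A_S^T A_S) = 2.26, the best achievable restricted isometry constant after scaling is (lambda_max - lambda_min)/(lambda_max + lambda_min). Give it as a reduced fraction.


lambda_max - lambda_min = 2.26 - 0.63 = 1.63.
lambda_max + lambda_min = 2.26 + 0.63 = 2.89.
delta = 1.63/2.89 = 163/289.

163/289


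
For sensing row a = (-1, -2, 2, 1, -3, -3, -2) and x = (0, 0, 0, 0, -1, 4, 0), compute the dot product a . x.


Non-zero terms: ['-3*-1', '-3*4']
Products: [3, -12]
y = sum = -9.

-9


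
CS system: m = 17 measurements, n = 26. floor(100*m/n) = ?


100*m/n = 100*17/26 ≈ 65.3846.
floor = 65.

65


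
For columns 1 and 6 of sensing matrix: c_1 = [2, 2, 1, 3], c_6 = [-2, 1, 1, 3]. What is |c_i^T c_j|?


Inner product: 2*-2 + 2*1 + 1*1 + 3*3
Products: [-4, 2, 1, 9]
Sum = 8.
|dot| = 8.

8


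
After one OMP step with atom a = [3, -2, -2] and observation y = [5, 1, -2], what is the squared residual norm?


a^T a = 17.
a^T y = 17.
coeff = 17/17 = 1.
||r||^2 = 13.

13


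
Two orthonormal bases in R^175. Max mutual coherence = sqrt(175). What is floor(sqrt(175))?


13^2 = 169 <= 175 < 196 = 14^2, so 13 <= sqrt(175) < 14.
floor(sqrt(175)) = 13.

13


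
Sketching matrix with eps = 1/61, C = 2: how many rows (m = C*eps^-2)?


1/eps = 61.
(1/eps)^2 = 3721.
m = 2*3721 = 7442.

7442


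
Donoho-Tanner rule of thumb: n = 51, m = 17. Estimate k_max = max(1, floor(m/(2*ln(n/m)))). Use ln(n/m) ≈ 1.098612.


n/m = 51/17 = 3.
ln(n/m) ≈ 1.098612.
2*ln(n/m) ≈ 2.197224.
m/(2*ln(n/m)) ≈ 17/2.197224 ≈ 7.737.
floor = 7.
k_max = max(1, 7) = 7.

7


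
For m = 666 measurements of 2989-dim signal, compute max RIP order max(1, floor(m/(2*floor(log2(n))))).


floor(log2(2989)) = 11.
2*11 = 22.
m/(2*floor(log2(n))) = 666/22 ≈ 30.2727.
floor = 30.
k = max(1, 30) = 30.

30


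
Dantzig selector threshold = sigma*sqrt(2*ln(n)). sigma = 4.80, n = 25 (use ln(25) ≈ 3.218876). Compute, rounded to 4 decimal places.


ln(25) ≈ 3.218876.
2*ln(n) ≈ 6.437752.
sqrt(2*ln(n)) ≈ sqrt(6.437752) ≈ 2.537273.
threshold ≈ 4.80*2.537273 = 12.1789104 ≈ 12.1789.

12.1789


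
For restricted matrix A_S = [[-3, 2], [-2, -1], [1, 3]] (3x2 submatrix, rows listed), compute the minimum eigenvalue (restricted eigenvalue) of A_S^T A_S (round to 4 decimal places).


A_S^T A_S = [[14, -1], [-1, 14]].
trace = 28.
det = 195.
disc = trace^2 - 4*det = 784 - 4*195 = 4.
sqrt(4) = 2.
lam_min = (28 - 2)/2 = 13 = 13.0000.

13.0000


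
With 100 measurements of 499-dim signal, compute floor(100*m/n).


100*m/n = 100*100/499 ≈ 20.0401.
floor = 20.

20


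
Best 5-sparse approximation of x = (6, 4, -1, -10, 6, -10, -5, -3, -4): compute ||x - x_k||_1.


Sorted |x_i| descending: [10, 10, 6, 6, 5, 4, 4, 3, 1]
Keep top 5: [10, 10, 6, 6, 5]
Tail entries: [4, 4, 3, 1]
L1 error = sum of tail = 12.

12


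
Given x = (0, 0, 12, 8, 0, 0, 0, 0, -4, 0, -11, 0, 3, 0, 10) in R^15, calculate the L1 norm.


Non-zero entries: [(2, 12), (3, 8), (8, -4), (10, -11), (12, 3), (14, 10)]
Absolute values: [12, 8, 4, 11, 3, 10]
||x||_1 = sum = 48.

48


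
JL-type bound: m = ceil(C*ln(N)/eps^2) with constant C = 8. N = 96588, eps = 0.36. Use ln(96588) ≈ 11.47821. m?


ln(96588) ≈ 11.47821.
eps^2 = 0.36^2 = 0.1296.
C*ln(N)/eps^2 ≈ 8*11.47821/0.1296 ≈ 708.5315.
m = ceil(708.5315) = 709.

709


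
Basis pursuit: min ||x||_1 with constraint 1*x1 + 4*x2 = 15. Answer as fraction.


Axis intercepts:
  x1 = 15, x2 = 0: L1 = 15
  x1 = 0, x2 = 15/4: L1 = 15/4
x* = (0, 15/4)
||x*||_1 = 15/4.

15/4


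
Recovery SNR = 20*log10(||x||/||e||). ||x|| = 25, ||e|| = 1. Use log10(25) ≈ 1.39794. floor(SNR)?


||x||/||e|| = 25/1 = 25.
log10(25) ≈ 1.39794.
20*log10(||x||/||e||) ≈ 20*1.39794 = 27.9588.
floor(27.9588) = 27.

27


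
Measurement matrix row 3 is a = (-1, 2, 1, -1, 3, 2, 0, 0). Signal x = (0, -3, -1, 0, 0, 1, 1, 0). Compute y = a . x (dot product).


Non-zero terms: ['2*-3', '1*-1', '2*1', '0*1']
Products: [-6, -1, 2, 0]
y = sum = -5.

-5


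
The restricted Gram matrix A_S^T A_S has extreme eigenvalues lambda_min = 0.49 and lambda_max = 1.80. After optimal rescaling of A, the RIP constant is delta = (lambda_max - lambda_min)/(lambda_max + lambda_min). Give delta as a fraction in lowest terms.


lambda_max - lambda_min = 1.80 - 0.49 = 1.31.
lambda_max + lambda_min = 1.80 + 0.49 = 2.29.
delta = 1.31/2.29 = 131/229.

131/229


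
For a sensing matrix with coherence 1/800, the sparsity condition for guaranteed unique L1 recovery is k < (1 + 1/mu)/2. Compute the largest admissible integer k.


1/mu = 800.
1 + 1/mu = 801.
(1 + 1/mu)/2 = 400.5 is not an integer, so k_max = floor(400.5) = 400.

400


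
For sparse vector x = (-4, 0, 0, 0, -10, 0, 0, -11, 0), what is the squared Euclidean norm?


Non-zero entries: [(0, -4), (4, -10), (7, -11)]
Squares: [16, 100, 121]
||x||_2^2 = sum = 237.

237


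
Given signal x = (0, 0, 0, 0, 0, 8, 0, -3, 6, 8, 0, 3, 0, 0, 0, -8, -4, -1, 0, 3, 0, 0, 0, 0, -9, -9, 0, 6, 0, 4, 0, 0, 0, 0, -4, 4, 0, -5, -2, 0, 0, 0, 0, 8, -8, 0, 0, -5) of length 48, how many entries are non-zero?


Non-zero positions: [5, 7, 8, 9, 11, 15, 16, 17, 19, 24, 25, 27, 29, 34, 35, 37, 38, 43, 44, 47].
Sparsity = 20.

20


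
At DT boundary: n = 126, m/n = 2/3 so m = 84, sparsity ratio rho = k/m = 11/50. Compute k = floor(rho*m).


m = 2/3*126 = 84.
rho = 11/50.
rho*m = 11/50*84 = 18.48.
k = floor(18.48) = 18.

18


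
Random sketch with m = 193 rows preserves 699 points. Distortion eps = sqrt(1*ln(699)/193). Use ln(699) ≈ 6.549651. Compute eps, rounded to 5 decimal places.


ln(699) ≈ 6.549651.
1*ln(N)/m ≈ 1*6.549651/193 ≈ 0.03393602.
eps = sqrt(0.03393602) ≈ 0.1842173 ≈ 0.18422.

0.18422


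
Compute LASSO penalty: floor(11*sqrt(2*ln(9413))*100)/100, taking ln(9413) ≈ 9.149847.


ln(9413) ≈ 9.149847.
2*ln(n) ≈ 18.299694.
sqrt(2*ln(n)) ≈ sqrt(18.299694) ≈ 4.277814.
lambda ≈ 11*4.277814 = 47.055954.
floor(lambda*100)/100 = 47.05.

47.05


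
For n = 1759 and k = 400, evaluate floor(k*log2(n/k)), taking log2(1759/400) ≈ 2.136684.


log2(n/k) = log2(1759/400) ≈ 2.136684.
k*log2(n/k) ≈ 400*2.136684 = 854.6736.
floor(854.6736) = 854.

854


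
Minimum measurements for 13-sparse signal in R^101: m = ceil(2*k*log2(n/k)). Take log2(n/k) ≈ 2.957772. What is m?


log2(n/k) = log2(101/13) ≈ 2.957772.
2*k*log2(n/k) ≈ 2*13*2.957772 = 76.902072.
m = ceil(76.902072) = 77.

77


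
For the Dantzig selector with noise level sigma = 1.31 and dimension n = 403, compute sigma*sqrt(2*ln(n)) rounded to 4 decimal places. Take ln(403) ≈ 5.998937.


ln(403) ≈ 5.998937.
2*ln(n) ≈ 11.997874.
sqrt(2*ln(n)) ≈ sqrt(11.997874) ≈ 3.463795.
threshold ≈ 1.31*3.463795 = 4.53757145 ≈ 4.5376.

4.5376


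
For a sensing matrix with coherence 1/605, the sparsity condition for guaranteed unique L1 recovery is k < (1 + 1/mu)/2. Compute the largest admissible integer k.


1/mu = 605.
1 + 1/mu = 606.
(1 + 1/mu)/2 = 303 is an integer and the inequality is strict, so k_max = 303 - 1 = 302.

302


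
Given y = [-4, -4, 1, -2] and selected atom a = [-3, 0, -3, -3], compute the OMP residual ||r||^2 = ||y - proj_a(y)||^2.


a^T a = 27.
a^T y = 15.
coeff = 15/27 = 5/9.
||r||^2 = 86/3.

86/3


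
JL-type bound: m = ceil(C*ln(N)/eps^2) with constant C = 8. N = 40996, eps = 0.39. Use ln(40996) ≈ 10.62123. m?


ln(40996) ≈ 10.62123.
eps^2 = 0.39^2 = 0.1521.
C*ln(N)/eps^2 ≈ 8*10.62123/0.1521 ≈ 558.6446.
m = ceil(558.6446) = 559.

559


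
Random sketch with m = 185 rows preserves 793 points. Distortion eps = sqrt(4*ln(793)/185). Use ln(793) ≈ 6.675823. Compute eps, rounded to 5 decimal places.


ln(793) ≈ 6.675823.
4*ln(N)/m ≈ 4*6.675823/185 ≈ 0.14434212.
eps = sqrt(0.14434212) ≈ 0.3799238 ≈ 0.37992.

0.37992


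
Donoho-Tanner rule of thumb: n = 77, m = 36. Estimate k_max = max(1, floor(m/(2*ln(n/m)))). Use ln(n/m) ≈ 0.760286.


n/m = 77/36.
ln(n/m) ≈ 0.760286.
2*ln(n/m) ≈ 1.520572.
m/(2*ln(n/m)) ≈ 36/1.520572 ≈ 23.6753.
floor = 23.
k_max = max(1, 23) = 23.

23


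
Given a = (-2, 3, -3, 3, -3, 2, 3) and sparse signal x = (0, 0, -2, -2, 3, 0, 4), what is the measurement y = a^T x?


Non-zero terms: ['-3*-2', '3*-2', '-3*3', '3*4']
Products: [6, -6, -9, 12]
y = sum = 3.

3


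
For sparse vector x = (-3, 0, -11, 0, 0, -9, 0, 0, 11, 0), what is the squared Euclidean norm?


Non-zero entries: [(0, -3), (2, -11), (5, -9), (8, 11)]
Squares: [9, 121, 81, 121]
||x||_2^2 = sum = 332.

332


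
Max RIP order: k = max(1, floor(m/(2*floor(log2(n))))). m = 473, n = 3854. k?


floor(log2(3854)) = 11.
2*11 = 22.
m/(2*floor(log2(n))) = 473/22 ≈ 21.5.
floor = 21.
k = max(1, 21) = 21.

21


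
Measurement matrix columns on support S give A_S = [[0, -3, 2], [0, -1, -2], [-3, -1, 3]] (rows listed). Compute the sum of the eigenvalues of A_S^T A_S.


Sum of eigenvalues of A_S^T A_S = trace(A_S^T A_S) = sum of squared column norms of A_S.
A_S^T A_S diagonal: [9, 11, 17].
trace = 9 + 11 + 17 = 37.

37


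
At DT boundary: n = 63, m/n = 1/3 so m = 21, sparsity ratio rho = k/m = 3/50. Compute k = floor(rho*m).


m = 1/3*63 = 21.
rho = 3/50.
rho*m = 3/50*21 = 1.26.
k = floor(1.26) = 1.

1


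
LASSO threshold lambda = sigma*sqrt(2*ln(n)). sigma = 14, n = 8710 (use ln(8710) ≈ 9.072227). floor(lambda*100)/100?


ln(8710) ≈ 9.072227.
2*ln(n) ≈ 18.144454.
sqrt(2*ln(n)) ≈ sqrt(18.144454) ≈ 4.259631.
lambda ≈ 14*4.259631 = 59.634834.
floor(lambda*100)/100 = 59.63.

59.63


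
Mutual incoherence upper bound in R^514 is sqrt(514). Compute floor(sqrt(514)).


22^2 = 484 <= 514 < 529 = 23^2, so 22 <= sqrt(514) < 23.
floor(sqrt(514)) = 22.

22


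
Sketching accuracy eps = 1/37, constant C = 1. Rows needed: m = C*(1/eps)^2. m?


1/eps = 37.
(1/eps)^2 = 1369.
m = 1*1369 = 1369.

1369


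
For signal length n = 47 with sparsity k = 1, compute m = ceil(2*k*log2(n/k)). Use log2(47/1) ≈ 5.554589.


log2(n/k) = log2(47/1) ≈ 5.554589.
2*k*log2(n/k) ≈ 2*1*5.554589 = 11.109178.
m = ceil(11.109178) = 12.

12


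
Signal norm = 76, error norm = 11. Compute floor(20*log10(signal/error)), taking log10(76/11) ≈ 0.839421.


||x||/||e|| = 76/11.
log10(76/11) ≈ 0.839421.
20*log10(||x||/||e||) ≈ 20*0.839421 = 16.78842.
floor(16.78842) = 16.

16


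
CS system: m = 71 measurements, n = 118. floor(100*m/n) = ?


100*m/n = 100*71/118 ≈ 60.1695.
floor = 60.

60


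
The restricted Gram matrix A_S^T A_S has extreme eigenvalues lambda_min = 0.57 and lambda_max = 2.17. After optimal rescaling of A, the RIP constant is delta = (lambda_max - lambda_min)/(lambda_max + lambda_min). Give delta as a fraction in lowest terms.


lambda_max - lambda_min = 2.17 - 0.57 = 1.60.
lambda_max + lambda_min = 2.17 + 0.57 = 2.74.
delta = 1.60/2.74 = 160/274 = 80/137.

80/137


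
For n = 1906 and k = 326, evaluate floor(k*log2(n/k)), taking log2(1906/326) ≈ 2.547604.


log2(n/k) = log2(1906/326) ≈ 2.547604.
k*log2(n/k) ≈ 326*2.547604 = 830.518904.
floor(830.518904) = 830.

830


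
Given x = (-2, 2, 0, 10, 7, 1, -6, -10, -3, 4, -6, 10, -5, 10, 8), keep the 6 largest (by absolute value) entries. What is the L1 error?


Sorted |x_i| descending: [10, 10, 10, 10, 8, 7, 6, 6, 5, 4, 3, 2, 2, 1, 0]
Keep top 6: [10, 10, 10, 10, 8, 7]
Tail entries: [6, 6, 5, 4, 3, 2, 2, 1, 0]
L1 error = sum of tail = 29.

29


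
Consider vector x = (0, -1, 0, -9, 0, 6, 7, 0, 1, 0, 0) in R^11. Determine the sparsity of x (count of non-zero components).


Non-zero positions: [1, 3, 5, 6, 8].
Sparsity = 5.

5


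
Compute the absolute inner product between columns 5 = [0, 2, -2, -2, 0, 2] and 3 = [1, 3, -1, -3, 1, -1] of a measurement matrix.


Inner product: 0*1 + 2*3 + -2*-1 + -2*-3 + 0*1 + 2*-1
Products: [0, 6, 2, 6, 0, -2]
Sum = 12.
|dot| = 12.

12


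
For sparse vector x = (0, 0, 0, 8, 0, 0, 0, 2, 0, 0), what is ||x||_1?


Non-zero entries: [(3, 8), (7, 2)]
Absolute values: [8, 2]
||x||_1 = sum = 10.

10


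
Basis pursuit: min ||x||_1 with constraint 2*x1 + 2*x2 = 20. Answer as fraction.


Axis intercepts:
  x1 = 10, x2 = 0: L1 = 10
  x1 = 0, x2 = 10: L1 = 10
x* = (10, 0)
||x*||_1 = 10.

10


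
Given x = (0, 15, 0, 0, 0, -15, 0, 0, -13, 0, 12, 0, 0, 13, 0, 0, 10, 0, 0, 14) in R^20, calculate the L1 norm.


Non-zero entries: [(1, 15), (5, -15), (8, -13), (10, 12), (13, 13), (16, 10), (19, 14)]
Absolute values: [15, 15, 13, 12, 13, 10, 14]
||x||_1 = sum = 92.

92


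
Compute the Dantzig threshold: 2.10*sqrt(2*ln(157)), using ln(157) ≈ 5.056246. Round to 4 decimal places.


ln(157) ≈ 5.056246.
2*ln(n) ≈ 10.112492.
sqrt(2*ln(n)) ≈ sqrt(10.112492) ≈ 3.180014.
threshold ≈ 2.10*3.180014 = 6.6780294 ≈ 6.6780.

6.6780


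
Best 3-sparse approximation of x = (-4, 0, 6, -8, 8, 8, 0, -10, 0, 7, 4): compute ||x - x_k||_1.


Sorted |x_i| descending: [10, 8, 8, 8, 7, 6, 4, 4, 0, 0, 0]
Keep top 3: [10, 8, 8]
Tail entries: [8, 7, 6, 4, 4, 0, 0, 0]
L1 error = sum of tail = 29.

29


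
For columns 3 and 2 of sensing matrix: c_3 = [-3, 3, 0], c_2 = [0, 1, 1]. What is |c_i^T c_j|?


Inner product: -3*0 + 3*1 + 0*1
Products: [0, 3, 0]
Sum = 3.
|dot| = 3.

3


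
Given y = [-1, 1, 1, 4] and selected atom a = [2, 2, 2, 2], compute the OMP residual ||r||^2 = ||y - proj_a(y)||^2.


a^T a = 16.
a^T y = 10.
coeff = 10/16 = 5/8.
||r||^2 = 51/4.

51/4


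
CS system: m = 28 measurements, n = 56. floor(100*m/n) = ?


100*m/n = 100*28/56 ≈ 50.0.
floor = 50.

50


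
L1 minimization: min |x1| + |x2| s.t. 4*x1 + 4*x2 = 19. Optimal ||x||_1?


Axis intercepts:
  x1 = 19/4, x2 = 0: L1 = 19/4
  x1 = 0, x2 = 19/4: L1 = 19/4
x* = (19/4, 0)
||x*||_1 = 19/4.

19/4


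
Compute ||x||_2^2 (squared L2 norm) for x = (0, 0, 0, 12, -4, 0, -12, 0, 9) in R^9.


Non-zero entries: [(3, 12), (4, -4), (6, -12), (8, 9)]
Squares: [144, 16, 144, 81]
||x||_2^2 = sum = 385.

385


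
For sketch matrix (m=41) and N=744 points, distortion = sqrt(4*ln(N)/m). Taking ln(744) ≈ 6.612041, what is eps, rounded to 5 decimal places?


ln(744) ≈ 6.612041.
4*ln(N)/m ≈ 4*6.612041/41 ≈ 0.64507717.
eps = sqrt(0.64507717) ≈ 0.803167 ≈ 0.80317.

0.80317


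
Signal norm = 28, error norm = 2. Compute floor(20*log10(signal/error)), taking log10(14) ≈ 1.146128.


||x||/||e|| = 28/2 = 14.
log10(14) ≈ 1.146128.
20*log10(||x||/||e||) ≈ 20*1.146128 = 22.92256.
floor(22.92256) = 22.

22


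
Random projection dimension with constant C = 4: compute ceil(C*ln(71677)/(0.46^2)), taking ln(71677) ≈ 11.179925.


ln(71677) ≈ 11.179925.
eps^2 = 0.46^2 = 0.2116.
C*ln(N)/eps^2 ≈ 4*11.179925/0.2116 ≈ 211.3407.
m = ceil(211.3407) = 212.

212


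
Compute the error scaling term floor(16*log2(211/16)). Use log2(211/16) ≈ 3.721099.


log2(n/k) = log2(211/16) ≈ 3.721099.
k*log2(n/k) ≈ 16*3.721099 = 59.537584.
floor(59.537584) = 59.

59


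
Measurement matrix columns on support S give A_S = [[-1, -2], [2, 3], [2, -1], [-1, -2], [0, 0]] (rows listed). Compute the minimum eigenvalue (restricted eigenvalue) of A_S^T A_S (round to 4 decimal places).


A_S^T A_S = [[10, 8], [8, 18]].
trace = 28.
det = 116.
disc = trace^2 - 4*det = 784 - 4*116 = 320.
sqrt(320) ≈ 17.888544.
lam_min = (28 - sqrt(320))/2 ≈ (28 - 17.888544)/2 = 5.055728 ≈ 5.0557.

5.0557


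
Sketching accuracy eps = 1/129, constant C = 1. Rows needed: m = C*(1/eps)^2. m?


1/eps = 129.
(1/eps)^2 = 16641.
m = 1*16641 = 16641.

16641


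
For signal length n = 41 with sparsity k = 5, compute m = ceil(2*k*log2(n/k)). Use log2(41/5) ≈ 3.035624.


log2(n/k) = log2(41/5) ≈ 3.035624.
2*k*log2(n/k) ≈ 2*5*3.035624 = 30.35624.
m = ceil(30.35624) = 31.

31


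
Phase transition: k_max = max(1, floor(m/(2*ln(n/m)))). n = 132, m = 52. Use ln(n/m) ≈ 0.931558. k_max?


n/m = 132/52 = 33/13.
ln(n/m) ≈ 0.931558.
2*ln(n/m) ≈ 1.863116.
m/(2*ln(n/m)) ≈ 52/1.863116 ≈ 27.9102.
floor = 27.
k_max = max(1, 27) = 27.

27


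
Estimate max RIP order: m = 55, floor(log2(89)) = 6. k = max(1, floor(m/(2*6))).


floor(log2(89)) = 6.
2*6 = 12.
m/(2*floor(log2(n))) = 55/12 ≈ 4.5833.
floor = 4.
k = max(1, 4) = 4.

4


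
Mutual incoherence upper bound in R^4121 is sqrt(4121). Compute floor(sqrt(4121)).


64^2 = 4096 <= 4121 < 4225 = 65^2, so 64 <= sqrt(4121) < 65.
floor(sqrt(4121)) = 64.

64


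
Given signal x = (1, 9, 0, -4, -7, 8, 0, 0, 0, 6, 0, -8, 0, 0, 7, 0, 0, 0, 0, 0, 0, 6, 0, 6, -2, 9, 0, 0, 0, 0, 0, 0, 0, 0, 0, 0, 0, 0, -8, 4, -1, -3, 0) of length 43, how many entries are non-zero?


Non-zero positions: [0, 1, 3, 4, 5, 9, 11, 14, 21, 23, 24, 25, 38, 39, 40, 41].
Sparsity = 16.

16


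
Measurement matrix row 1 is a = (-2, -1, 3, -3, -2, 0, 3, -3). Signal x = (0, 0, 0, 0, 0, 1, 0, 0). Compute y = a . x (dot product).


Non-zero terms: ['0*1']
Products: [0]
y = sum = 0.

0


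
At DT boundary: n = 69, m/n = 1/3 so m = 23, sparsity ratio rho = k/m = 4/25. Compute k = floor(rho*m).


m = 1/3*69 = 23.
rho = 4/25.
rho*m = 4/25*23 = 3.68.
k = floor(3.68) = 3.

3


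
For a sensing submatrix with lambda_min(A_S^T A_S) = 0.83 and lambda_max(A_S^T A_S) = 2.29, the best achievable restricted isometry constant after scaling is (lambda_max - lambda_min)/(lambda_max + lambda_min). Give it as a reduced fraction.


lambda_max - lambda_min = 2.29 - 0.83 = 1.46.
lambda_max + lambda_min = 2.29 + 0.83 = 3.12.
delta = 1.46/3.12 = 146/312 = 73/156.

73/156


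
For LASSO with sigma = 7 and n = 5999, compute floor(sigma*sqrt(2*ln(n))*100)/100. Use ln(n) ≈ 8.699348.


ln(5999) ≈ 8.699348.
2*ln(n) ≈ 17.398696.
sqrt(2*ln(n)) ≈ sqrt(17.398696) ≈ 4.171174.
lambda ≈ 7*4.171174 = 29.198218.
floor(lambda*100)/100 = 29.19.

29.19


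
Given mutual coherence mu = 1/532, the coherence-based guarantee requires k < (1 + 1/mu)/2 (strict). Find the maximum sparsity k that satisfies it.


1/mu = 532.
1 + 1/mu = 533.
(1 + 1/mu)/2 = 266.5 is not an integer, so k_max = floor(266.5) = 266.

266


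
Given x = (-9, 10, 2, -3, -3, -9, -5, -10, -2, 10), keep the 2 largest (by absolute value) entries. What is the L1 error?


Sorted |x_i| descending: [10, 10, 10, 9, 9, 5, 3, 3, 2, 2]
Keep top 2: [10, 10]
Tail entries: [10, 9, 9, 5, 3, 3, 2, 2]
L1 error = sum of tail = 43.

43


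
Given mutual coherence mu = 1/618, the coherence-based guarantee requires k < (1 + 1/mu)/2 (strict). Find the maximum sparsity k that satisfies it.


1/mu = 618.
1 + 1/mu = 619.
(1 + 1/mu)/2 = 309.5 is not an integer, so k_max = floor(309.5) = 309.

309


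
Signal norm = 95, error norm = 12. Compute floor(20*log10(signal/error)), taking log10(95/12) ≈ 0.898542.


||x||/||e|| = 95/12.
log10(95/12) ≈ 0.898542.
20*log10(||x||/||e||) ≈ 20*0.898542 = 17.97084.
floor(17.97084) = 17.

17


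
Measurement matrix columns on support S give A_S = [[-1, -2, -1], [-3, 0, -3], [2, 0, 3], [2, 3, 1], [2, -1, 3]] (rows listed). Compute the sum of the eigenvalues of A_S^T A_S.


Sum of eigenvalues of A_S^T A_S = trace(A_S^T A_S) = sum of squared column norms of A_S.
A_S^T A_S diagonal: [22, 14, 29].
trace = 22 + 14 + 29 = 65.

65


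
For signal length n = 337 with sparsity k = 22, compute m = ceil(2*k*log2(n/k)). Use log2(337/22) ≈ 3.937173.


log2(n/k) = log2(337/22) ≈ 3.937173.
2*k*log2(n/k) ≈ 2*22*3.937173 = 173.235612.
m = ceil(173.235612) = 174.

174


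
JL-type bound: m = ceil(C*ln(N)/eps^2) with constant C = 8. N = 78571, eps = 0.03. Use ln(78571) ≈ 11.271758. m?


ln(78571) ≈ 11.271758.
eps^2 = 0.03^2 = 0.0009.
C*ln(N)/eps^2 ≈ 8*11.271758/0.0009 ≈ 100193.4044.
m = ceil(100193.4044) = 100194.

100194


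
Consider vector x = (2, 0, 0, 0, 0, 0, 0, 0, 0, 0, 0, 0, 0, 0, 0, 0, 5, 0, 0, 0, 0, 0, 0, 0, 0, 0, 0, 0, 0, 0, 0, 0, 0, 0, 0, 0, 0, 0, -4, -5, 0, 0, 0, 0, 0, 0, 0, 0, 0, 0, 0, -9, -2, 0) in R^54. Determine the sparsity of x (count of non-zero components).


Non-zero positions: [0, 16, 38, 39, 51, 52].
Sparsity = 6.

6


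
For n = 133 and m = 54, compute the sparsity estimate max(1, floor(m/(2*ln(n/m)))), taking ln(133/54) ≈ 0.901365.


n/m = 133/54.
ln(n/m) ≈ 0.901365.
2*ln(n/m) ≈ 1.80273.
m/(2*ln(n/m)) ≈ 54/1.80273 ≈ 29.9546.
floor = 29.
k_max = max(1, 29) = 29.

29


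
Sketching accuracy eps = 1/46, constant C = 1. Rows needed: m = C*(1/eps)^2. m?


1/eps = 46.
(1/eps)^2 = 2116.
m = 1*2116 = 2116.

2116


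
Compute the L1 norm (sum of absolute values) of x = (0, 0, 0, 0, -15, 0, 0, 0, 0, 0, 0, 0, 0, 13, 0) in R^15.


Non-zero entries: [(4, -15), (13, 13)]
Absolute values: [15, 13]
||x||_1 = sum = 28.

28


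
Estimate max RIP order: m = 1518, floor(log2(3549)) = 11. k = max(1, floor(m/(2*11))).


floor(log2(3549)) = 11.
2*11 = 22.
m/(2*floor(log2(n))) = 1518/22 ≈ 69.0.
floor = 69.
k = max(1, 69) = 69.

69


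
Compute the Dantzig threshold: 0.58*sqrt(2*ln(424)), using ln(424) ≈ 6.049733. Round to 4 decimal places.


ln(424) ≈ 6.049733.
2*ln(n) ≈ 12.099466.
sqrt(2*ln(n)) ≈ sqrt(12.099466) ≈ 3.478429.
threshold ≈ 0.58*3.478429 = 2.01748882 ≈ 2.0175.

2.0175


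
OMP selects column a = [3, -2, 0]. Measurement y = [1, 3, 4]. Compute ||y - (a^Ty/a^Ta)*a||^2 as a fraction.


a^T a = 13.
a^T y = -3.
coeff = -3/13 = -3/13.
||r||^2 = 329/13.

329/13


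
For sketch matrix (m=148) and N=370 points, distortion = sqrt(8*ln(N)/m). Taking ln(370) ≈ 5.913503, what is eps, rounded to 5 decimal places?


ln(370) ≈ 5.913503.
8*ln(N)/m ≈ 8*5.913503/148 ≈ 0.31964881.
eps = sqrt(0.31964881) ≈ 0.5653749 ≈ 0.56537.

0.56537


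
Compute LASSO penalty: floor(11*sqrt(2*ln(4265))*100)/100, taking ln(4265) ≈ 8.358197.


ln(4265) ≈ 8.358197.
2*ln(n) ≈ 16.716394.
sqrt(2*ln(n)) ≈ sqrt(16.716394) ≈ 4.088569.
lambda ≈ 11*4.088569 = 44.974259.
floor(lambda*100)/100 = 44.97.

44.97


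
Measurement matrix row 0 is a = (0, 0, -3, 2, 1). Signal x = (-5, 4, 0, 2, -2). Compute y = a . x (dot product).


Non-zero terms: ['0*-5', '0*4', '2*2', '1*-2']
Products: [0, 0, 4, -2]
y = sum = 2.

2


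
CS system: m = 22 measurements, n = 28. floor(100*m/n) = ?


100*m/n = 100*22/28 ≈ 78.5714.
floor = 78.

78


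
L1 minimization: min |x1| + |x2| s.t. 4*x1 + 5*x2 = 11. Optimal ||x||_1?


Axis intercepts:
  x1 = 11/4, x2 = 0: L1 = 11/4
  x1 = 0, x2 = 11/5: L1 = 11/5
x* = (0, 11/5)
||x*||_1 = 11/5.

11/5


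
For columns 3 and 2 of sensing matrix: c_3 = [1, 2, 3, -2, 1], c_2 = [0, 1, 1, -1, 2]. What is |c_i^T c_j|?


Inner product: 1*0 + 2*1 + 3*1 + -2*-1 + 1*2
Products: [0, 2, 3, 2, 2]
Sum = 9.
|dot| = 9.

9


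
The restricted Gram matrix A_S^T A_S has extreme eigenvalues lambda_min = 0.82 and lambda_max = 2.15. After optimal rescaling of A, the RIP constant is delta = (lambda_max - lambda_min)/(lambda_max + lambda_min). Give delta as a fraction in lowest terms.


lambda_max - lambda_min = 2.15 - 0.82 = 1.33.
lambda_max + lambda_min = 2.15 + 0.82 = 2.97.
delta = 1.33/2.97 = 133/297.

133/297


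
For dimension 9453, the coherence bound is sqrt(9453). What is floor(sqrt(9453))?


97^2 = 9409 <= 9453 < 9604 = 98^2, so 97 <= sqrt(9453) < 98.
floor(sqrt(9453)) = 97.

97


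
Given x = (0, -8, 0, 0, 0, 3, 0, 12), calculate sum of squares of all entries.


Non-zero entries: [(1, -8), (5, 3), (7, 12)]
Squares: [64, 9, 144]
||x||_2^2 = sum = 217.

217


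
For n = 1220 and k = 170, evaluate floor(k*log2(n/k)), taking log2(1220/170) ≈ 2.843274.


log2(n/k) = log2(1220/170) ≈ 2.843274.
k*log2(n/k) ≈ 170*2.843274 = 483.35658.
floor(483.35658) = 483.

483


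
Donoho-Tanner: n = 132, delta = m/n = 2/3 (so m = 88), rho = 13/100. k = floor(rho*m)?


m = 2/3*132 = 88.
rho = 13/100.
rho*m = 13/100*88 = 11.44.
k = floor(11.44) = 11.

11


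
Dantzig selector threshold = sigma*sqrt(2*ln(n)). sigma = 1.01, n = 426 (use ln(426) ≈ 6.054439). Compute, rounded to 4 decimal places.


ln(426) ≈ 6.054439.
2*ln(n) ≈ 12.108878.
sqrt(2*ln(n)) ≈ sqrt(12.108878) ≈ 3.479781.
threshold ≈ 1.01*3.479781 = 3.51457881 ≈ 3.5146.

3.5146


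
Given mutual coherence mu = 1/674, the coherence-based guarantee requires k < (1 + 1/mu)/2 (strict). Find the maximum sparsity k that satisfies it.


1/mu = 674.
1 + 1/mu = 675.
(1 + 1/mu)/2 = 337.5 is not an integer, so k_max = floor(337.5) = 337.

337


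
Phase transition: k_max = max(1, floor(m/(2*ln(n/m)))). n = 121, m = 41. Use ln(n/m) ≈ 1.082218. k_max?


n/m = 121/41.
ln(n/m) ≈ 1.082218.
2*ln(n/m) ≈ 2.164436.
m/(2*ln(n/m)) ≈ 41/2.164436 ≈ 18.9426.
floor = 18.
k_max = max(1, 18) = 18.

18


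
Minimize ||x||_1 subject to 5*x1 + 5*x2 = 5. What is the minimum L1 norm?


Axis intercepts:
  x1 = 1, x2 = 0: L1 = 1
  x1 = 0, x2 = 1: L1 = 1
x* = (1, 0)
||x*||_1 = 1.

1
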